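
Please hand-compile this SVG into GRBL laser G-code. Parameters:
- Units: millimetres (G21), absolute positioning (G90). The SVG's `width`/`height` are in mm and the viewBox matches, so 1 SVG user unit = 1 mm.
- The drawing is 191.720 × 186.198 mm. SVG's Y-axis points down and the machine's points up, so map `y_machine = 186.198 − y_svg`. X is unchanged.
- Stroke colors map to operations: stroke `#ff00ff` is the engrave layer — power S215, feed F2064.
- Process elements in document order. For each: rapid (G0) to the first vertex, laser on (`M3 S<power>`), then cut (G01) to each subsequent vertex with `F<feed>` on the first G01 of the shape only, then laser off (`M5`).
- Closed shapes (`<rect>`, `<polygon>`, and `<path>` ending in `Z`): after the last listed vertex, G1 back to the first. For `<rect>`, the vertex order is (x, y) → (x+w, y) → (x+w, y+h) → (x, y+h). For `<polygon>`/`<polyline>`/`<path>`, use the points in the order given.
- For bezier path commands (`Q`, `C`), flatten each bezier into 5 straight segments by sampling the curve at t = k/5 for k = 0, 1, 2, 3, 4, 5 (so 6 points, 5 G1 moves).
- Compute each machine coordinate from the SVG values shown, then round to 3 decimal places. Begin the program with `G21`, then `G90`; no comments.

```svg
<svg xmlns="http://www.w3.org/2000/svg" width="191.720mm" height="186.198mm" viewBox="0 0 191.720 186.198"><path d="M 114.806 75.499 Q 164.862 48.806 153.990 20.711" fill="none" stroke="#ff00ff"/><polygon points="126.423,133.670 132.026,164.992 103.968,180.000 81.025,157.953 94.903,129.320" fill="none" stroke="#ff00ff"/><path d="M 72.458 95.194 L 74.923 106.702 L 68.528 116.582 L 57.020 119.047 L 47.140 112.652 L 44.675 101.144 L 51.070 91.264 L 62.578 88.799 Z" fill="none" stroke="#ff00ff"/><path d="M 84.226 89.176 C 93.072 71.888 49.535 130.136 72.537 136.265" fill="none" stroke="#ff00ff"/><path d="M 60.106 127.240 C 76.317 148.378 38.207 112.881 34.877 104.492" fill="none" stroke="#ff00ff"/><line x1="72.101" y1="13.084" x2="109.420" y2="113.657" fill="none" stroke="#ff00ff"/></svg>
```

G21
G90
G0 X114.806 Y110.699
M3 S215
G01 X132.391 Y121.432 F2064
G01 X145.102 Y132.278
G01 X152.939 Y143.235
G01 X155.902 Y154.305
G01 X153.990 Y165.487
M5
G0 X126.423 Y52.528
M3 S215
G01 X132.026 Y21.206 F2064
G01 X103.968 Y6.198
G01 X81.025 Y28.245
G01 X94.903 Y56.878
G01 X126.423 Y52.528
M5
G0 X72.458 Y91.004
M3 S215
G01 X74.923 Y79.496 F2064
G01 X68.528 Y69.616
G01 X57.020 Y67.151
G01 X47.140 Y73.546
G01 X44.675 Y85.054
G01 X51.070 Y94.934
G01 X62.578 Y97.399
G01 X72.458 Y91.004
M5
G0 X84.226 Y97.022
M3 S215
G01 X84.199 Y99.352 F2064
G01 X77.308 Y89.680
G01 X69.262 Y74.135
G01 X65.769 Y58.843
G01 X72.537 Y49.933
M5
G0 X60.106 Y58.958
M3 S215
G01 X64.027 Y52.401 F2064
G01 X59.188 Y55.418
G01 X49.865 Y63.987
G01 X40.336 Y74.090
G01 X34.877 Y81.706
M5
G0 X72.101 Y173.114
M3 S215
G01 X109.420 Y72.541 F2064
M5

viewBox `0 0 191.720 186.198` with mm width/height → 1 unit = 1 mm. Flip: y_m = 186.198 − y_svg.

**Shape 1** — `<path>` quadratic bezier, stroke `#ff00ff` → engrave (S215, F2064). Control points (SVG): P0=(114.806,75.499), P1=(164.862,48.806), P2=(153.990,20.711); sampled at t=k/5. Machine vertices: (114.806,110.699) → (132.391,121.432) → (145.102,132.278) → (152.939,143.235) → (155.902,154.305) → (153.990,165.487). Open path.

**Shape 2** — `<polygon>` regular polygon, stroke `#ff00ff` → engrave (S215, F2064). Machine vertices: (126.423,52.528) → (132.026,21.206) → (103.968,6.198) → (81.025,28.245) → (94.903,56.878) → (126.423,52.528). Closed: final G1 returns to the first vertex.

**Shape 3** — `<path>` regular polygon, stroke `#ff00ff` → engrave (S215, F2064). Machine vertices: (72.458,91.004) → (74.923,79.496) → (68.528,69.616) → (57.020,67.151) → (47.140,73.546) → (44.675,85.054) → (51.070,94.934) → (62.578,97.399) → (72.458,91.004). Closed: final G1 returns to the first vertex.

**Shape 4** — `<path>` cubic bezier, stroke `#ff00ff` → engrave (S215, F2064). Control points (SVG): P0=(84.226,89.176), P1=(93.072,71.888), P2=(49.535,130.136), P3=(72.537,136.265); sampled at t=k/5. Machine vertices: (84.226,97.022) → (84.199,99.352) → (77.308,89.680) → (69.262,74.135) → (65.769,58.843) → (72.537,49.933). Open path.

**Shape 5** — `<path>` cubic bezier, stroke `#ff00ff` → engrave (S215, F2064). Control points (SVG): P0=(60.106,127.240), P1=(76.317,148.378), P2=(38.207,112.881), P3=(34.877,104.492); sampled at t=k/5. Machine vertices: (60.106,58.958) → (64.027,52.401) → (59.188,55.418) → (49.865,63.987) → (40.336,74.090) → (34.877,81.706). Open path.

**Shape 6** — `<line>` line segment, stroke `#ff00ff` → engrave (S215, F2064). Machine vertices: (72.101,173.114) → (109.420,72.541). Open path.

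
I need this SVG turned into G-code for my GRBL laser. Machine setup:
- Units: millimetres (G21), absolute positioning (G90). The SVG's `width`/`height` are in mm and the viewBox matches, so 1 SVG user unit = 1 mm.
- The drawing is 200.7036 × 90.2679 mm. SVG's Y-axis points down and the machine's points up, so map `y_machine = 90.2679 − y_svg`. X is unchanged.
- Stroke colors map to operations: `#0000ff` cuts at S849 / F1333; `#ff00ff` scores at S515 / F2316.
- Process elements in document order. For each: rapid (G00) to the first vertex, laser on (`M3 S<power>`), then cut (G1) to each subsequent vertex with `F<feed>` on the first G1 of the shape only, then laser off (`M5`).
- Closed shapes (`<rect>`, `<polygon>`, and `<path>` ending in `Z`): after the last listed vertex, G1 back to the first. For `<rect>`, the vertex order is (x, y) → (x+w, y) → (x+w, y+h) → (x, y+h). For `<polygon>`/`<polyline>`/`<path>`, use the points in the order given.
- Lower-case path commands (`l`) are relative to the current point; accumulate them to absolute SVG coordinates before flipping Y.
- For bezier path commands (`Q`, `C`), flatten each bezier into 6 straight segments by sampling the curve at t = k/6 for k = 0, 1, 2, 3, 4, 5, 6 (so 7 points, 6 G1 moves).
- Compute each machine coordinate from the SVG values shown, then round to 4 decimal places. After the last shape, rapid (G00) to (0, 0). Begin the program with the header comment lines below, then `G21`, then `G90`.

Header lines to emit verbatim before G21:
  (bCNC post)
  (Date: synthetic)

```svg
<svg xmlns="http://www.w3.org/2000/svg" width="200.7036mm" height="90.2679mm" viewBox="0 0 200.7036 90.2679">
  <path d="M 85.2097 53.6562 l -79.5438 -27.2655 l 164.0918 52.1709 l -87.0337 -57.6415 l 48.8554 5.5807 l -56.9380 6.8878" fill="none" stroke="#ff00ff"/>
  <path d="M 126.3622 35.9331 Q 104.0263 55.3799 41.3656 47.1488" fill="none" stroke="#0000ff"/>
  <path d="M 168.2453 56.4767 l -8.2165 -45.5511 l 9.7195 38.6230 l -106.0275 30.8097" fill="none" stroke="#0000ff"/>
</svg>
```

1 u = 1 mm; y_m = 90.2679 − y.

[1] `<path>` open polyline, #ff00ff→score S515 F2316: (85.2097,36.6117) → (5.6659,63.8772) → (169.7577,11.7063) → (82.7240,69.3478) → (131.5794,63.7671) → (74.6414,56.8793)

[2] `<path>` quadratic bezier, #0000ff→cut S849 F1333: (126.3622,54.3348) → (117.7968,48.6214) → (106.9911,44.4456) → (93.9451,41.8075) → (78.6589,40.7070) → (61.1324,41.1442) → (41.3656,43.1191)

[3] `<path>` open polyline, #0000ff→cut S849 F1333: (168.2453,33.7912) → (160.0288,79.3423) → (169.7483,40.7193) → (63.7208,9.9096)

(bCNC post)
(Date: synthetic)
G21
G90
G00 X85.2097 Y36.6117
M3 S515
G1 X5.6659 Y63.8772 F2316
G1 X169.7577 Y11.7063
G1 X82.7240 Y69.3478
G1 X131.5794 Y63.7671
G1 X74.6414 Y56.8793
M5
G00 X126.3622 Y54.3348
M3 S849
G1 X117.7968 Y48.6214 F1333
G1 X106.9911 Y44.4456
G1 X93.9451 Y41.8075
G1 X78.6589 Y40.7070
G1 X61.1324 Y41.1442
G1 X41.3656 Y43.1191
M5
G00 X168.2453 Y33.7912
M3 S849
G1 X160.0288 Y79.3423 F1333
G1 X169.7483 Y40.7193
G1 X63.7208 Y9.9096
M5
G00 X0.0000 Y0.0000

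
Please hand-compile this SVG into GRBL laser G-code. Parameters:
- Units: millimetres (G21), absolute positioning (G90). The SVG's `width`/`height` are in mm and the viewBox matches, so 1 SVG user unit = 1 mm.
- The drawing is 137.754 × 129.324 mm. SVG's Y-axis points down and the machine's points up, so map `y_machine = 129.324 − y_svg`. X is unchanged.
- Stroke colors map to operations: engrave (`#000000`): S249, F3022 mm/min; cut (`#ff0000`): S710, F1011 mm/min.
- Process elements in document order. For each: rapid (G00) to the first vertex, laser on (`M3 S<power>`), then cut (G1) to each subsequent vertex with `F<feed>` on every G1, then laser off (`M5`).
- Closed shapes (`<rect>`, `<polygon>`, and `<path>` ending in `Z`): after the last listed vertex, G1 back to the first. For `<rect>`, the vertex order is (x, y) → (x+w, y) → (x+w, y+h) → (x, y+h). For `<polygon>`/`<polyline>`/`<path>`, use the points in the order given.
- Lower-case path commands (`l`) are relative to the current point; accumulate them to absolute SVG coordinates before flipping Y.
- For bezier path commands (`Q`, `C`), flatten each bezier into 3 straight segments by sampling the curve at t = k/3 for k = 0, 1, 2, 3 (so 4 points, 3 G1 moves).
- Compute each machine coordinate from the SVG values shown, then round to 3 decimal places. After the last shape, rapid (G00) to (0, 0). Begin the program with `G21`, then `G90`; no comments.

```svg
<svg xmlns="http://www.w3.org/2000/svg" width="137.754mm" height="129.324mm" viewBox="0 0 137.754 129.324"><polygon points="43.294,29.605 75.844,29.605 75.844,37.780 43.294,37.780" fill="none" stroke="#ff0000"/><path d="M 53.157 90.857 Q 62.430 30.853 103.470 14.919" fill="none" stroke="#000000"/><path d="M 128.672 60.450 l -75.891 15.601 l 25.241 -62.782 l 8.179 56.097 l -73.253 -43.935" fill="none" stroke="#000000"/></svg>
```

1 u = 1 mm; y_m = 129.324 − y.

[1] `<polygon>` rectangle, #ff0000→cut S710 F1011: (43.294,99.719) → (75.844,99.719) → (75.844,91.544) → (43.294,91.544) → (43.294,99.719) (closed)

[2] `<path>` quadratic bezier, #000000→engrave S249 F3022: (53.157,38.467) → (62.869,73.573) → (79.640,98.886) → (103.470,114.405)

[3] `<path>` open polyline, #000000→engrave S249 F3022: (128.672,68.874) → (52.781,53.273) → (78.022,116.055) → (86.201,59.958) → (12.948,103.893)

G21
G90
G00 X43.294 Y99.719
M3 S710
G1 X75.844 Y99.719 F1011
G1 X75.844 Y91.544 F1011
G1 X43.294 Y91.544 F1011
G1 X43.294 Y99.719 F1011
M5
G00 X53.157 Y38.467
M3 S249
G1 X62.869 Y73.573 F3022
G1 X79.640 Y98.886 F3022
G1 X103.470 Y114.405 F3022
M5
G00 X128.672 Y68.874
M3 S249
G1 X52.781 Y53.273 F3022
G1 X78.022 Y116.055 F3022
G1 X86.201 Y59.958 F3022
G1 X12.948 Y103.893 F3022
M5
G00 X0.000 Y0.000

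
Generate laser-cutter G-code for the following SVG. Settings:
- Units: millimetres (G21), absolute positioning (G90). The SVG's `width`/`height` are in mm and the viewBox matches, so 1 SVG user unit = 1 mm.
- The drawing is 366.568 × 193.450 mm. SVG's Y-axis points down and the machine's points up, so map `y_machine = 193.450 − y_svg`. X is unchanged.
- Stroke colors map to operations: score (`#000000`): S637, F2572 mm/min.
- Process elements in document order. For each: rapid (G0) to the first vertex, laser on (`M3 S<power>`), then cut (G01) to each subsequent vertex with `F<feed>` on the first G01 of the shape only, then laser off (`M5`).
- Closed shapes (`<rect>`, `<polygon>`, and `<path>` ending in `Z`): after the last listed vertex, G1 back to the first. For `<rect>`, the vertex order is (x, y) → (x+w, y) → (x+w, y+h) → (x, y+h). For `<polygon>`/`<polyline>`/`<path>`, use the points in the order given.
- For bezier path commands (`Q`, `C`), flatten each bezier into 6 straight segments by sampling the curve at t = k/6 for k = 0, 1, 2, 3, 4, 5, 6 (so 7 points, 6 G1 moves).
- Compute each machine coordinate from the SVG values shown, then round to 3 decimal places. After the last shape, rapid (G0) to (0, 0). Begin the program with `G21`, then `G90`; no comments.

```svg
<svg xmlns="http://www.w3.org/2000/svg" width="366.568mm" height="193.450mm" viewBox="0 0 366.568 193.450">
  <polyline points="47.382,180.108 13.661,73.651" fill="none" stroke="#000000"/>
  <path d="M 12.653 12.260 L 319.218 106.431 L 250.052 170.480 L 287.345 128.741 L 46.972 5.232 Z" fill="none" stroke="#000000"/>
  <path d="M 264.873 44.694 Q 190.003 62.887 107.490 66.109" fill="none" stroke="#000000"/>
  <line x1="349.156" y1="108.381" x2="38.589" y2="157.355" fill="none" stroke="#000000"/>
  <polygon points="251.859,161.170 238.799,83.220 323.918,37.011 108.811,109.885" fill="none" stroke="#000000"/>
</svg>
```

1 u = 1 mm; y_m = 193.450 − y.

[1] `<polyline>` line segment, #000000→score S637 F2572: (47.382,13.342) → (13.661,119.799)

[2] `<path>` closed polygon, #000000→score S637 F2572: (12.653,181.190) → (319.218,87.019) → (250.052,22.970) → (287.345,64.709) → (46.972,188.218) → (12.653,181.190) (closed)

[3] `<path>` quadratic bezier, #000000→score S637 F2572: (264.873,148.756) → (239.704,143.108) → (214.110,138.291) → (188.092,134.306) → (161.649,131.152) → (134.782,128.831) → (107.490,127.341)

[4] `<line>` line segment, #000000→score S637 F2572: (349.156,85.069) → (38.589,36.095)

[5] `<polygon>` closed polygon, #000000→score S637 F2572: (251.859,32.280) → (238.799,110.230) → (323.918,156.439) → (108.811,83.565) → (251.859,32.280) (closed)

G21
G90
G0 X47.382 Y13.342
M3 S637
G01 X13.661 Y119.799 F2572
M5
G0 X12.653 Y181.190
M3 S637
G01 X319.218 Y87.019 F2572
G01 X250.052 Y22.970
G01 X287.345 Y64.709
G01 X46.972 Y188.218
G01 X12.653 Y181.190
M5
G0 X264.873 Y148.756
M3 S637
G01 X239.704 Y143.108 F2572
G01 X214.110 Y138.291
G01 X188.092 Y134.306
G01 X161.649 Y131.152
G01 X134.782 Y128.831
G01 X107.490 Y127.341
M5
G0 X349.156 Y85.069
M3 S637
G01 X38.589 Y36.095 F2572
M5
G0 X251.859 Y32.280
M3 S637
G01 X238.799 Y110.230 F2572
G01 X323.918 Y156.439
G01 X108.811 Y83.565
G01 X251.859 Y32.280
M5
G0 X0.000 Y0.000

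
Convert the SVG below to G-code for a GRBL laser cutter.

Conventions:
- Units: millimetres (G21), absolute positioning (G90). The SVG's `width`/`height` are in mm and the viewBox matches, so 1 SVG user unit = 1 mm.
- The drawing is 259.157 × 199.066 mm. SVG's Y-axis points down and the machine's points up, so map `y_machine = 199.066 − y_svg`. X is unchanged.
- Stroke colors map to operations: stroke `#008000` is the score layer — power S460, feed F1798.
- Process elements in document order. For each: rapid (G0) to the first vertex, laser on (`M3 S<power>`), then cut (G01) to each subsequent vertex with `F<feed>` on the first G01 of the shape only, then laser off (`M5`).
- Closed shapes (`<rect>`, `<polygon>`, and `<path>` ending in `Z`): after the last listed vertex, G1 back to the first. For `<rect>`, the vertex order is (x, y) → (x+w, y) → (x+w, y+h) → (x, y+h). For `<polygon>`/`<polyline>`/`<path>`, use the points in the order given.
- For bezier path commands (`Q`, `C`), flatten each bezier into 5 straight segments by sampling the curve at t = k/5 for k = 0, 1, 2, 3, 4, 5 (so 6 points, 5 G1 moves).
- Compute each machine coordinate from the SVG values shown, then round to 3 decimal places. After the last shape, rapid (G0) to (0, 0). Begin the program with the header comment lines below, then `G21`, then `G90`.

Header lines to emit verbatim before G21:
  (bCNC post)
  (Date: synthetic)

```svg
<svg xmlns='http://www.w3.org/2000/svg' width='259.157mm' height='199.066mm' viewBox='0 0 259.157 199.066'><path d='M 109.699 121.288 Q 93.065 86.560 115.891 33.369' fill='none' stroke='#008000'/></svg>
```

(bCNC post)
(Date: synthetic)
G21
G90
G0 X109.699 Y77.778
M3 S460
G01 X104.624 Y92.408 F1798
G01 X102.705 Y108.514
G01 X103.944 Y126.098
G01 X108.339 Y145.159
G01 X115.891 Y165.697
M5
G0 X0.000 Y0.000

1 u = 1 mm; y_m = 199.066 − y.

[1] `<path>` quadratic bezier, #008000→score S460 F1798: (109.699,77.778) → (104.624,92.408) → (102.705,108.514) → (103.944,126.098) → (108.339,145.159) → (115.891,165.697)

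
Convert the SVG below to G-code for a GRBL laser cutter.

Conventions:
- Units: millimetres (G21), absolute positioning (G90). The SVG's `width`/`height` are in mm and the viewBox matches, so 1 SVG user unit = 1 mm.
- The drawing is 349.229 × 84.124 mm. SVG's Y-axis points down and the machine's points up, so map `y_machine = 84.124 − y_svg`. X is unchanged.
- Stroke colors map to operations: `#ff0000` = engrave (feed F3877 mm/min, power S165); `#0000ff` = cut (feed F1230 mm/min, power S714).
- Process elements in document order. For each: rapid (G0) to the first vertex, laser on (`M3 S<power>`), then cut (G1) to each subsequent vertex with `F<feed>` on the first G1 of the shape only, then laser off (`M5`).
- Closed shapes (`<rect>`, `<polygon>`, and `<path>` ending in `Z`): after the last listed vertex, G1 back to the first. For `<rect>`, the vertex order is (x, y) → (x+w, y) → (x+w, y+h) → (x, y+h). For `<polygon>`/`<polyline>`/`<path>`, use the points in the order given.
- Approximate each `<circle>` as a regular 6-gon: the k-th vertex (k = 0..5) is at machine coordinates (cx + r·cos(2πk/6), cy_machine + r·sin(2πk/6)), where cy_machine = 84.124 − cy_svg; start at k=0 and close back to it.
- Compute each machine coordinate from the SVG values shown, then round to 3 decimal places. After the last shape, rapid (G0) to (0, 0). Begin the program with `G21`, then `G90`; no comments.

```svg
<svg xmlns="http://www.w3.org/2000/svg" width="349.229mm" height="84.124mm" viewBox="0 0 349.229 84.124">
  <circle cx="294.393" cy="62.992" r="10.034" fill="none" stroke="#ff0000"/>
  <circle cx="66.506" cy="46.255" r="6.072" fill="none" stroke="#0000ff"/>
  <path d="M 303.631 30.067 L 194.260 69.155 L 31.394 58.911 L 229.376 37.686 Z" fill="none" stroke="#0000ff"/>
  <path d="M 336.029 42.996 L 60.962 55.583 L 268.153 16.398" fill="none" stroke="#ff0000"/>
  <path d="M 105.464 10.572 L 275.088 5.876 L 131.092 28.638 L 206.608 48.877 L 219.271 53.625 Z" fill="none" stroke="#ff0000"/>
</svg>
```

G21
G90
G0 X304.427 Y21.132
M3 S165
G1 X299.410 Y29.822 F3877
G1 X289.376 Y29.822
G1 X284.359 Y21.132
G1 X289.376 Y12.442
G1 X299.410 Y12.442
G1 X304.427 Y21.132
M5
G0 X72.578 Y37.869
M3 S714
G1 X69.542 Y43.128 F1230
G1 X63.470 Y43.128
G1 X60.434 Y37.869
G1 X63.470 Y32.610
G1 X69.542 Y32.610
G1 X72.578 Y37.869
M5
G0 X303.631 Y54.057
M3 S714
G1 X194.260 Y14.969 F1230
G1 X31.394 Y25.213
G1 X229.376 Y46.438
G1 X303.631 Y54.057
M5
G0 X336.029 Y41.128
M3 S165
G1 X60.962 Y28.541 F3877
G1 X268.153 Y67.726
M5
G0 X105.464 Y73.552
M3 S165
G1 X275.088 Y78.248 F3877
G1 X131.092 Y55.486
G1 X206.608 Y35.247
G1 X219.271 Y30.499
G1 X105.464 Y73.552
M5
G0 X0.000 Y0.000

Since the viewBox matches the mm dimensions, user units are millimetres directly. The only transform is the Y-flip y_m = 84.124 − y_svg.

Shape 1 is a circle drawn with `<circle>`. Its stroke #ff0000 means engrave at S165, F3877. After flipping Y the toolpath is (304.427,21.132) → (299.410,29.822) → (289.376,29.822) → (284.359,21.132) → (289.376,12.442) → (299.410,12.442) → (304.427,21.132), returning to the start.

Shape 2 is a circle drawn with `<circle>`. Its stroke #0000ff means cut at S714, F1230. After flipping Y the toolpath is (72.578,37.869) → (69.542,43.128) → (63.470,43.128) → (60.434,37.869) → (63.470,32.610) → (69.542,32.610) → (72.578,37.869), returning to the start.

Shape 3 is a closed polygon drawn with `<path>`. Its stroke #0000ff means cut at S714, F1230. After flipping Y the toolpath is (303.631,54.057) → (194.260,14.969) → (31.394,25.213) → (229.376,46.438) → (303.631,54.057), returning to the start.

Shape 4 is a open polyline drawn with `<path>`. Its stroke #ff0000 means engrave at S165, F3877. After flipping Y the toolpath is (336.029,41.128) → (60.962,28.541) → (268.153,67.726).

Shape 5 is a closed polygon drawn with `<path>`. Its stroke #ff0000 means engrave at S165, F3877. After flipping Y the toolpath is (105.464,73.552) → (275.088,78.248) → (131.092,55.486) → (206.608,35.247) → (219.271,30.499) → (105.464,73.552), returning to the start.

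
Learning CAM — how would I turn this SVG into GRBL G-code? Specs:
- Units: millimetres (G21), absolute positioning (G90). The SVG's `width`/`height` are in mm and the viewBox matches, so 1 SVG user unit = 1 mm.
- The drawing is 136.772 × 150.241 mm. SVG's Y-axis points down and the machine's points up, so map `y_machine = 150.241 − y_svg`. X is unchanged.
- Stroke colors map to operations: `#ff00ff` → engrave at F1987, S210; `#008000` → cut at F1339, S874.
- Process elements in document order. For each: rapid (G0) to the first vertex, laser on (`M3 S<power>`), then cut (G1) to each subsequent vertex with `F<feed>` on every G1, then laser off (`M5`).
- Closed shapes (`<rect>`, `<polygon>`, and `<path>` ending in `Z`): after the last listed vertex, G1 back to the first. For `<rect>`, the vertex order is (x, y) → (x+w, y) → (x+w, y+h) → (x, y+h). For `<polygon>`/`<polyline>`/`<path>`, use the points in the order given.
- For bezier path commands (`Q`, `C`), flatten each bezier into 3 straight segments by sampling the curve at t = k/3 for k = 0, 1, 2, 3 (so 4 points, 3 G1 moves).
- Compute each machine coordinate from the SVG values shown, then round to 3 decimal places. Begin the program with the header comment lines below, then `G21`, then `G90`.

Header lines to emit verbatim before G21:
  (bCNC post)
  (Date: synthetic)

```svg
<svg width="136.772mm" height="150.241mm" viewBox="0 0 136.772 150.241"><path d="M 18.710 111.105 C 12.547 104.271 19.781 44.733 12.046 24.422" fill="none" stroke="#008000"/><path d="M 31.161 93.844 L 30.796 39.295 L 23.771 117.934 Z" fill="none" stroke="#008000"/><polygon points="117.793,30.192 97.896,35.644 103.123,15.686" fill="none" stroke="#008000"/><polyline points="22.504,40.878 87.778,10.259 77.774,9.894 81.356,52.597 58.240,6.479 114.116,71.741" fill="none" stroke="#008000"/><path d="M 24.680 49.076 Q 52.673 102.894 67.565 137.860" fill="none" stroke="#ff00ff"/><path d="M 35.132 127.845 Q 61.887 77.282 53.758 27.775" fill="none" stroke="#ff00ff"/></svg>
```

viewBox `0 0 136.772 150.241` with mm width/height → 1 unit = 1 mm. Flip: y_m = 150.241 − y_svg.

**Shape 1** — `<path>` cubic bezier, stroke `#008000` → cut (S874, F1339). Control points (SVG): P0=(18.710,111.105), P1=(12.547,104.271), P2=(19.781,44.733), P3=(12.046,24.422); sampled at t=k/3. Machine vertices: (18.710,39.136) → (15.962,60.133) → (15.842,95.837) → (12.046,125.819). Open path.

**Shape 2** — `<path>` closed polygon, stroke `#008000` → cut (S874, F1339). Machine vertices: (31.161,56.397) → (30.796,110.946) → (23.771,32.307) → (31.161,56.397). Closed: final G1 returns to the first vertex.

**Shape 3** — `<polygon>` regular polygon, stroke `#008000` → cut (S874, F1339). Machine vertices: (117.793,120.049) → (97.896,114.597) → (103.123,134.555) → (117.793,120.049). Closed: final G1 returns to the first vertex.

**Shape 4** — `<polyline>` open polyline, stroke `#008000` → cut (S874, F1339). Machine vertices: (22.504,109.363) → (87.778,139.982) → (77.774,140.347) → (81.356,97.644) → (58.240,143.762) → (114.116,78.500). Open path.

**Shape 5** — `<path>` quadratic bezier, stroke `#ff00ff` → engrave (S210, F1987). Control points (SVG): P0=(24.680,49.076), P1=(52.673,102.894), P2=(67.565,137.860); sampled at t=k/3. Machine vertices: (24.680,101.165) → (41.886,67.381) → (56.181,37.786) → (67.565,12.381). Open path.

**Shape 6** — `<path>` quadratic bezier, stroke `#ff00ff` → engrave (S210, F1987). Control points (SVG): P0=(35.132,127.845), P1=(61.887,77.282), P2=(53.758,27.775); sampled at t=k/3. Machine vertices: (35.132,22.396) → (49.093,55.987) → (55.301,89.344) → (53.758,122.466). Open path.

(bCNC post)
(Date: synthetic)
G21
G90
G0 X18.710 Y39.136
M3 S874
G1 X15.962 Y60.133 F1339
G1 X15.842 Y95.837 F1339
G1 X12.046 Y125.819 F1339
M5
G0 X31.161 Y56.397
M3 S874
G1 X30.796 Y110.946 F1339
G1 X23.771 Y32.307 F1339
G1 X31.161 Y56.397 F1339
M5
G0 X117.793 Y120.049
M3 S874
G1 X97.896 Y114.597 F1339
G1 X103.123 Y134.555 F1339
G1 X117.793 Y120.049 F1339
M5
G0 X22.504 Y109.363
M3 S874
G1 X87.778 Y139.982 F1339
G1 X77.774 Y140.347 F1339
G1 X81.356 Y97.644 F1339
G1 X58.240 Y143.762 F1339
G1 X114.116 Y78.500 F1339
M5
G0 X24.680 Y101.165
M3 S210
G1 X41.886 Y67.381 F1987
G1 X56.181 Y37.786 F1987
G1 X67.565 Y12.381 F1987
M5
G0 X35.132 Y22.396
M3 S210
G1 X49.093 Y55.987 F1987
G1 X55.301 Y89.344 F1987
G1 X53.758 Y122.466 F1987
M5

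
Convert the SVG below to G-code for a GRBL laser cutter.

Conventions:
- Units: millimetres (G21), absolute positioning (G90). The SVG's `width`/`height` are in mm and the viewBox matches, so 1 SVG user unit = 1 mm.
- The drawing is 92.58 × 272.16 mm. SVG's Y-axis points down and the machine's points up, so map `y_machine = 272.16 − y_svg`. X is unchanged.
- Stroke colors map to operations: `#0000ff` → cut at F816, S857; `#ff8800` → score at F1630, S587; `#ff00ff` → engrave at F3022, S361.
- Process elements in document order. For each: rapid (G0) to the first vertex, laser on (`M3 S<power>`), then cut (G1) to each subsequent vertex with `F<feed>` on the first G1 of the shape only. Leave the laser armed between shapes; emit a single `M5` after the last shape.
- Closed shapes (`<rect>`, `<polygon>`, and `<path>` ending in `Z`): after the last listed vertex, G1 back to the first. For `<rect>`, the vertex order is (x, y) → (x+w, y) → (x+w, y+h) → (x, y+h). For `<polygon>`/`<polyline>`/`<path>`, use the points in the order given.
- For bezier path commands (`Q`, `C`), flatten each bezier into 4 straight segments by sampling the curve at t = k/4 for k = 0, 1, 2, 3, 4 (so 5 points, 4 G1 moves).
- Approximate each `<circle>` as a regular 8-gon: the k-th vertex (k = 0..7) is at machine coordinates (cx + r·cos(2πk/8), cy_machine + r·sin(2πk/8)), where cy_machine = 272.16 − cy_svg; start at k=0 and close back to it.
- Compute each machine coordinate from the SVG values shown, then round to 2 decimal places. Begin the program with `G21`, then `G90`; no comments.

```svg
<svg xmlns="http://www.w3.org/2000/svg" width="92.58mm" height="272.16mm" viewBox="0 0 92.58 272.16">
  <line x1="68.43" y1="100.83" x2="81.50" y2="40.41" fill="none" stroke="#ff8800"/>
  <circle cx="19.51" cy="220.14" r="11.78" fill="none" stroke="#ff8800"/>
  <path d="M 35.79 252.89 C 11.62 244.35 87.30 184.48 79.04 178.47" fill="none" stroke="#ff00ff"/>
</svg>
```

G21
G90
G0 X68.43 Y171.33
M3 S587
G1 X81.50 Y231.75 F1630
G0 X31.29 Y52.02
M3 S587
G1 X27.84 Y60.35 F1630
G1 X19.51 Y63.80
G1 X11.18 Y60.35
G1 X7.73 Y52.02
G1 X11.18 Y43.69
G1 X19.51 Y40.24
G1 X27.84 Y43.69
G1 X31.29 Y52.02
G0 X35.79 Y19.27
M3 S361
G1 X33.51 Y33.66 F3022
G1 X51.45 Y57.43
G1 X72.37 Y80.73
G1 X79.04 Y93.69
M5

viewBox `0 0 92.58 272.16` with mm width/height → 1 unit = 1 mm. Flip: y_m = 272.16 − y_svg.

**Shape 1** — `<line>` line segment, stroke `#ff8800` → score (S587, F1630). Machine vertices: (68.43,171.33) → (81.50,231.75). Open path.

**Shape 2** — `<circle>` circle, stroke `#ff8800` → score (S587, F1630). Machine vertices: (31.29,52.02) → (27.84,60.35) → (19.51,63.80) → (11.18,60.35) → (7.73,52.02) → (11.18,43.69) → (19.51,40.24) → (27.84,43.69) → (31.29,52.02). Closed: final G1 returns to the first vertex.

**Shape 3** — `<path>` cubic bezier, stroke `#ff00ff` → engrave (S361, F3022). Control points (SVG): P0=(35.79,252.89), P1=(11.62,244.35), P2=(87.30,184.48), P3=(79.04,178.47); sampled at t=k/4. Machine vertices: (35.79,19.27) → (33.51,33.66) → (51.45,57.43) → (72.37,80.73) → (79.04,93.69). Open path.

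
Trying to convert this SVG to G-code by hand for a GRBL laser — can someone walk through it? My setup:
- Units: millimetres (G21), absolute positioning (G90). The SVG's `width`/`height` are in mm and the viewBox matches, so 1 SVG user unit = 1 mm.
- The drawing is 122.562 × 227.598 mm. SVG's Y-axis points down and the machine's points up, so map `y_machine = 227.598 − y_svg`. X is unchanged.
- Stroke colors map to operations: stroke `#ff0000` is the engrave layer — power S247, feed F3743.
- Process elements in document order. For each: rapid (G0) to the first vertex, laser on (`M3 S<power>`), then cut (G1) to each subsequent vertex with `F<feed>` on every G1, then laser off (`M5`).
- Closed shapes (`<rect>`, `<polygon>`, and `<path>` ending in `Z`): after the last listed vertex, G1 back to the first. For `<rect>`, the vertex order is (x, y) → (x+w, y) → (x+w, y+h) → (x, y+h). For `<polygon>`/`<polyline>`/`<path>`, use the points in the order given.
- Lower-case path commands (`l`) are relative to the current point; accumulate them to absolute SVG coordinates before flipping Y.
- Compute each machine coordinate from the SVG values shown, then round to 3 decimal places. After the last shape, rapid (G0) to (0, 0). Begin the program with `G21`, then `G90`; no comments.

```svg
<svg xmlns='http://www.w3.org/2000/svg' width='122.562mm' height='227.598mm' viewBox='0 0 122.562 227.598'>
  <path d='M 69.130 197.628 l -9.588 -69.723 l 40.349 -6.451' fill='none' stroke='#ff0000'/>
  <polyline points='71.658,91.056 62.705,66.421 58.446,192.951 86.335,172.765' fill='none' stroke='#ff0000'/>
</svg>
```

Since the viewBox matches the mm dimensions, user units are millimetres directly. The only transform is the Y-flip y_m = 227.598 − y_svg.

Shape 1 is a open polyline drawn with `<path>`. Its stroke #ff0000 means engrave at S247, F3743. After flipping Y the toolpath is (69.130,29.970) → (59.542,99.693) → (99.891,106.144).

Shape 2 is a open polyline drawn with `<polyline>`. Its stroke #ff0000 means engrave at S247, F3743. After flipping Y the toolpath is (71.658,136.542) → (62.705,161.177) → (58.446,34.647) → (86.335,54.833).

G21
G90
G0 X69.130 Y29.970
M3 S247
G1 X59.542 Y99.693 F3743
G1 X99.891 Y106.144 F3743
M5
G0 X71.658 Y136.542
M3 S247
G1 X62.705 Y161.177 F3743
G1 X58.446 Y34.647 F3743
G1 X86.335 Y54.833 F3743
M5
G0 X0.000 Y0.000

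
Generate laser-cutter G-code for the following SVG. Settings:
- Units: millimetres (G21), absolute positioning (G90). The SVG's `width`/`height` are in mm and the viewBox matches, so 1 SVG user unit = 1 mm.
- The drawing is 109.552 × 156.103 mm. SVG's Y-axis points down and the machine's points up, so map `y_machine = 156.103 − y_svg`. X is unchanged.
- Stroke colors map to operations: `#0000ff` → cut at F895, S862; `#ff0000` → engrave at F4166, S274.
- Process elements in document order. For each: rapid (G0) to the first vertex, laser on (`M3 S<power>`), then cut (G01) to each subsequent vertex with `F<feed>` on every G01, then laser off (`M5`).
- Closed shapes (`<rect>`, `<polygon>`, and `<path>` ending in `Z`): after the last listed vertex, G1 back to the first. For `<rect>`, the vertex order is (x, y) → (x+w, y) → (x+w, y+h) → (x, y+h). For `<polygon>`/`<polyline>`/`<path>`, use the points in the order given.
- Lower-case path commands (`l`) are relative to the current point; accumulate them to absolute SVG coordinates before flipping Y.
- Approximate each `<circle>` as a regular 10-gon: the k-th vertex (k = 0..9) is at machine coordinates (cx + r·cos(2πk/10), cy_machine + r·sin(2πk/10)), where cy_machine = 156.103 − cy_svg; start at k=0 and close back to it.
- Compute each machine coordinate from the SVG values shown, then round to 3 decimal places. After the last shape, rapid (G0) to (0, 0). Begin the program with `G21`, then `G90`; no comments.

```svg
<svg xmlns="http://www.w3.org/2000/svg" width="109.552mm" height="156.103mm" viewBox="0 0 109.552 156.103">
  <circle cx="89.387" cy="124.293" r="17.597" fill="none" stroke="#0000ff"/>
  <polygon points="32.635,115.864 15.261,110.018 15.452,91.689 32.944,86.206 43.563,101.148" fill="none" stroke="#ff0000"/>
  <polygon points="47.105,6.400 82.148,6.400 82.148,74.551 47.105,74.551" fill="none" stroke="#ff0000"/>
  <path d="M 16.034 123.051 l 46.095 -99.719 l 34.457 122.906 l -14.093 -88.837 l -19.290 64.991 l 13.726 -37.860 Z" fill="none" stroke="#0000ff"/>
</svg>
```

G21
G90
G0 X106.984 Y31.810
M3 S862
G01 X103.623 Y42.153 F895
G01 X94.825 Y48.546 F895
G01 X83.949 Y48.546 F895
G01 X75.151 Y42.153 F895
G01 X71.790 Y31.810 F895
G01 X75.151 Y21.467 F895
G01 X83.949 Y15.074 F895
G01 X94.825 Y15.074 F895
G01 X103.623 Y21.467 F895
G01 X106.984 Y31.810 F895
M5
G0 X32.635 Y40.239
M3 S274
G01 X15.261 Y46.085 F4166
G01 X15.452 Y64.414 F4166
G01 X32.944 Y69.897 F4166
G01 X43.563 Y54.955 F4166
G01 X32.635 Y40.239 F4166
M5
G0 X47.105 Y149.703
M3 S274
G01 X82.148 Y149.703 F4166
G01 X82.148 Y81.552 F4166
G01 X47.105 Y81.552 F4166
G01 X47.105 Y149.703 F4166
M5
G0 X16.034 Y33.052
M3 S862
G01 X62.129 Y132.771 F895
G01 X96.586 Y9.865 F895
G01 X82.493 Y98.702 F895
G01 X63.203 Y33.711 F895
G01 X76.929 Y71.571 F895
G01 X16.034 Y33.052 F895
M5
G0 X0.000 Y0.000

viewBox `0 0 109.552 156.103` with mm width/height → 1 unit = 1 mm. Flip: y_m = 156.103 − y_svg.

**Shape 1** — `<circle>` circle, stroke `#0000ff` → cut (S862, F895). Machine vertices: (106.984,31.810) → (103.623,42.153) → (94.825,48.546) → (83.949,48.546) → (75.151,42.153) → (71.790,31.810) → (75.151,21.467) → (83.949,15.074) → (94.825,15.074) → (103.623,21.467) → (106.984,31.810). Closed: final G1 returns to the first vertex.

**Shape 2** — `<polygon>` regular polygon, stroke `#ff0000` → engrave (S274, F4166). Machine vertices: (32.635,40.239) → (15.261,46.085) → (15.452,64.414) → (32.944,69.897) → (43.563,54.955) → (32.635,40.239). Closed: final G1 returns to the first vertex.

**Shape 3** — `<polygon>` rectangle, stroke `#ff0000` → engrave (S274, F4166). Machine vertices: (47.105,149.703) → (82.148,149.703) → (82.148,81.552) → (47.105,81.552) → (47.105,149.703). Closed: final G1 returns to the first vertex.

**Shape 4** — `<path>` closed polygon, stroke `#0000ff` → cut (S862, F895). Machine vertices: (16.034,33.052) → (62.129,132.771) → (96.586,9.865) → (82.493,98.702) → (63.203,33.711) → (76.929,71.571) → (16.034,33.052). Closed: final G1 returns to the first vertex.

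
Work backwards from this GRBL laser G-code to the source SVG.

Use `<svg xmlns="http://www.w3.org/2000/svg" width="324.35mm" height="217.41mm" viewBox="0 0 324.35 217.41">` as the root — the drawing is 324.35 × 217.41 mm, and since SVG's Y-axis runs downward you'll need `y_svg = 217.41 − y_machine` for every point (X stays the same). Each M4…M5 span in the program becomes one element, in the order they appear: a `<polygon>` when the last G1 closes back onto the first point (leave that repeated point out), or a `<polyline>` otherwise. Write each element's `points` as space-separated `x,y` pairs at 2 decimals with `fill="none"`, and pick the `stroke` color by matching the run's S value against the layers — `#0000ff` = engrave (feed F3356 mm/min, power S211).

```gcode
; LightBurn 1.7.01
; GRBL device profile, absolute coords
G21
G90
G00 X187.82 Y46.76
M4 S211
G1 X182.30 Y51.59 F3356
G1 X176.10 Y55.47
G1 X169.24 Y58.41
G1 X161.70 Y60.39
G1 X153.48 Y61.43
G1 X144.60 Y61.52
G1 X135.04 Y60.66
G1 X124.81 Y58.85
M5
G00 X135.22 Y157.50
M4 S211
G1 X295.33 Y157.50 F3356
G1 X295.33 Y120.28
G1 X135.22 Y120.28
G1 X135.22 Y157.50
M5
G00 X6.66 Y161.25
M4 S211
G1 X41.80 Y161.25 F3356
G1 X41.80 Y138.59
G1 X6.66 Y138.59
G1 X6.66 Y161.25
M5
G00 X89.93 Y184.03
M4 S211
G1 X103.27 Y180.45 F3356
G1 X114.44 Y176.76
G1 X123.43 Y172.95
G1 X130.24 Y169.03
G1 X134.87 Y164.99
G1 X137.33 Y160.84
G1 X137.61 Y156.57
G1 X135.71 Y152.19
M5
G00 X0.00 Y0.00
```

<svg xmlns="http://www.w3.org/2000/svg" width="324.35mm" height="217.41mm" viewBox="0 0 324.35 217.41">
  <polyline points="187.82,170.65 182.30,165.82 176.10,161.94 169.24,159.00 161.70,157.02 153.48,155.98 144.60,155.89 135.04,156.75 124.81,158.56" fill="none" stroke="#0000ff"/>
  <polygon points="135.22,59.91 295.33,59.91 295.33,97.13 135.22,97.13" fill="none" stroke="#0000ff"/>
  <polygon points="6.66,56.16 41.80,56.16 41.80,78.82 6.66,78.82" fill="none" stroke="#0000ff"/>
  <polyline points="89.93,33.38 103.27,36.96 114.44,40.65 123.43,44.46 130.24,48.38 134.87,52.42 137.33,56.57 137.61,60.84 135.71,65.22" fill="none" stroke="#0000ff"/>
</svg>

Each laser-on run becomes one SVG element. Flip Y back into SVG space with y_svg = 217.41 − y_machine. Every run uses S211, so all elements get stroke `#0000ff` (engrave).

Run 1: The run is open, so emit a `<polyline>` with points (Y-flipped): 187.82,170.65 182.30,165.82 176.10,161.94 169.24,159.00 161.70,157.02 153.48,155.98 144.60,155.89 135.04,156.75 124.81,158.56.

Run 2: The run returns to its start, so emit a `<polygon>` with points (Y-flipped): 135.22,59.91 295.33,59.91 295.33,97.13 135.22,97.13.

Run 3: The run returns to its start, so emit a `<polygon>` with points (Y-flipped): 6.66,56.16 41.80,56.16 41.80,78.82 6.66,78.82.

Run 4: The run is open, so emit a `<polyline>` with points (Y-flipped): 89.93,33.38 103.27,36.96 114.44,40.65 123.43,44.46 130.24,48.38 134.87,52.42 137.33,56.57 137.61,60.84 135.71,65.22.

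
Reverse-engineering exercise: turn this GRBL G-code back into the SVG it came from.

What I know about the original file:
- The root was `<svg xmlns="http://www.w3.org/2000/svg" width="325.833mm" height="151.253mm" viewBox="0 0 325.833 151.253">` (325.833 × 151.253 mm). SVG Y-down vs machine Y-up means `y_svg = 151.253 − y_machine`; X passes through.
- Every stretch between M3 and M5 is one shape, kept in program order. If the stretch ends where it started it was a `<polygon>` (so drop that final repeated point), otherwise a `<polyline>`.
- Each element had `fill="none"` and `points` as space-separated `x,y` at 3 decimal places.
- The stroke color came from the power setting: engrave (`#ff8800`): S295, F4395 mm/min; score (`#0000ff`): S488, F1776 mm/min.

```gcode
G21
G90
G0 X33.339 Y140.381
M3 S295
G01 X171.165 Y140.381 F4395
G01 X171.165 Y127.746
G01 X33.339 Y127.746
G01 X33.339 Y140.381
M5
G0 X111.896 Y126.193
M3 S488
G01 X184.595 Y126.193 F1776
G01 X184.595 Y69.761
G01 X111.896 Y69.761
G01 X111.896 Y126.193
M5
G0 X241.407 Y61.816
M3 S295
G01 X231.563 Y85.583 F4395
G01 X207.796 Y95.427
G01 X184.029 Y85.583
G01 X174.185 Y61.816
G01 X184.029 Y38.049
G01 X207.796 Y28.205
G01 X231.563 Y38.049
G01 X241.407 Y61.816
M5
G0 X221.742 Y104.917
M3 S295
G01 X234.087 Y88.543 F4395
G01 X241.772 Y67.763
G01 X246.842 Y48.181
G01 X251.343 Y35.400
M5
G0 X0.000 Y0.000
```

<svg xmlns="http://www.w3.org/2000/svg" width="325.833mm" height="151.253mm" viewBox="0 0 325.833 151.253">
  <polygon points="33.339,10.872 171.165,10.872 171.165,23.507 33.339,23.507" fill="none" stroke="#ff8800"/>
  <polygon points="111.896,25.060 184.595,25.060 184.595,81.492 111.896,81.492" fill="none" stroke="#0000ff"/>
  <polygon points="241.407,89.437 231.563,65.670 207.796,55.826 184.029,65.670 174.185,89.437 184.029,113.204 207.796,123.048 231.563,113.204" fill="none" stroke="#ff8800"/>
  <polyline points="221.742,46.336 234.087,62.710 241.772,83.490 246.842,103.072 251.343,115.853" fill="none" stroke="#ff8800"/>
</svg>

Machine Y-up, SVG Y-down with viewBox height 151.253, so y_svg = 151.253 − y_machine; X carries over.

Run 1: the run's S295 means `#ff8800` (engrave). The run returns to its start, so emit a `<polygon>` with points (Y-flipped): 33.339,10.872 171.165,10.872 171.165,23.507 33.339,23.507.

Run 2: the run's S488 means `#0000ff` (score). The run returns to its start, so emit a `<polygon>` with points (Y-flipped): 111.896,25.060 184.595,25.060 184.595,81.492 111.896,81.492.

Run 3: S295 ⇒ engrave layer `#ff8800`. The run returns to its start, so emit a `<polygon>` with points (Y-flipped): 241.407,89.437 231.563,65.670 207.796,55.826 184.029,65.670 174.185,89.437 184.029,113.204 207.796,123.048 231.563,113.204.

Run 4: S295 ⇒ engrave layer `#ff8800`. The run is open, so emit a `<polyline>` with points (Y-flipped): 221.742,46.336 234.087,62.710 241.772,83.490 246.842,103.072 251.343,115.853.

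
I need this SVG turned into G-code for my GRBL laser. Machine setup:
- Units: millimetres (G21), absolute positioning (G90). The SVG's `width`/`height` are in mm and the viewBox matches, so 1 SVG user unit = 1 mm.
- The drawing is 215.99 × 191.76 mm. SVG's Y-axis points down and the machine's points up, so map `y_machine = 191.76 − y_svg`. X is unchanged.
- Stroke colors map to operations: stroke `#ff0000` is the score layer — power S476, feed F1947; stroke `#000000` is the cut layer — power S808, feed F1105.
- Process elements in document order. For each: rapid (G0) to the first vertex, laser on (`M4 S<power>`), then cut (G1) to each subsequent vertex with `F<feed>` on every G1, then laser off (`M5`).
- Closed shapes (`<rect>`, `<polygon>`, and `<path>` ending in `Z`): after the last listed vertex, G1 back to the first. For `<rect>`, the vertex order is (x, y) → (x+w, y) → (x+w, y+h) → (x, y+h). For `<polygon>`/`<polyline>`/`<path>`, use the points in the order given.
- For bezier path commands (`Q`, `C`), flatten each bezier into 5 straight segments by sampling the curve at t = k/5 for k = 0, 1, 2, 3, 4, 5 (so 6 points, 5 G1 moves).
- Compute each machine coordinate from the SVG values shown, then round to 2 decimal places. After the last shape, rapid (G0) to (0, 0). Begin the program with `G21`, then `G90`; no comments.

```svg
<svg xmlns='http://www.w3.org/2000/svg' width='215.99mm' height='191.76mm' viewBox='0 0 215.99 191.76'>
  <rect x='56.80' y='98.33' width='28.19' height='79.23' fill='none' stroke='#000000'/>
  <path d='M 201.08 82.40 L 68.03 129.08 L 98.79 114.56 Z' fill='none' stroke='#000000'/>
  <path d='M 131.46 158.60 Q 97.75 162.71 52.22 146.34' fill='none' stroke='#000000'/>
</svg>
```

1 u = 1 mm; y_m = 191.76 − y.

[1] `<rect>` rectangle, #000000→cut S808 F1105: (56.80,93.43) → (84.99,93.43) → (84.99,14.20) → (56.80,14.20) → (56.80,93.43) (closed)

[2] `<path>` closed polygon, #000000→cut S808 F1105: (201.08,109.36) → (68.03,62.68) → (98.79,77.20) → (201.08,109.36) (closed)

[3] `<path>` quadratic bezier, #000000→cut S808 F1105: (131.46,33.16) → (117.50,32.34) → (102.60,33.15) → (86.75,35.60) → (69.96,39.69) → (52.22,45.42)

G21
G90
G0 X56.80 Y93.43
M4 S808
G1 X84.99 Y93.43 F1105
G1 X84.99 Y14.20 F1105
G1 X56.80 Y14.20 F1105
G1 X56.80 Y93.43 F1105
M5
G0 X201.08 Y109.36
M4 S808
G1 X68.03 Y62.68 F1105
G1 X98.79 Y77.20 F1105
G1 X201.08 Y109.36 F1105
M5
G0 X131.46 Y33.16
M4 S808
G1 X117.50 Y32.34 F1105
G1 X102.60 Y33.15 F1105
G1 X86.75 Y35.60 F1105
G1 X69.96 Y39.69 F1105
G1 X52.22 Y45.42 F1105
M5
G0 X0.00 Y0.00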